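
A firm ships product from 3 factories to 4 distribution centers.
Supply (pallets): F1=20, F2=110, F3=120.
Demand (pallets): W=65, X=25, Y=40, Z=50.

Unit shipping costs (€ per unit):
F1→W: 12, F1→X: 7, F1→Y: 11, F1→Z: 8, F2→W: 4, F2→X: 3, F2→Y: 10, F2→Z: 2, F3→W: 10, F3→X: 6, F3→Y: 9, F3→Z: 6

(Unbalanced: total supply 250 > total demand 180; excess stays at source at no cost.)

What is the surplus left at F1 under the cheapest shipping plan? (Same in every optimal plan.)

20

An optimal plan:
  F2 to W: 65 × €4 = €260
  F2 to Z: 45 × €2 = €90
  F3 to X: 25 × €6 = €150
  F3 to Y: 40 × €9 = €360
  F3 to Z: 5 × €6 = €30
Total cost = €890.
F1 ships 0 of its 20, leaving 20.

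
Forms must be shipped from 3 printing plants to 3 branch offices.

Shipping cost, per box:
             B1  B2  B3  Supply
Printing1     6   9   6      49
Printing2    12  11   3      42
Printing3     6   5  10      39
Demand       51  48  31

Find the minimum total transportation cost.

A cheapest plan:
  Printing1 to B1: 49 × 6 = 294
  Printing2 to B1: 2 × 12 = 24
  Printing2 to B2: 9 × 11 = 99
  Printing2 to B3: 31 × 3 = 93
  Printing3 to B2: 39 × 5 = 195
Total = 294 + 24 + 99 + 93 + 195 = 705.

705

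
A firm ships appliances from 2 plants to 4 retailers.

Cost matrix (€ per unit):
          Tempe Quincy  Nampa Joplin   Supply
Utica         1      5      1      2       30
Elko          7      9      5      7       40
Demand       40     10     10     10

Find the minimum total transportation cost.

310

An optimal shipping plan:
  Utica to Tempe: 30 × €1 = €30
  Elko to Tempe: 10 × €7 = €70
  Elko to Quincy: 10 × €9 = €90
  Elko to Nampa: 10 × €5 = €50
  Elko to Joplin: 10 × €7 = €70
Total = 30 + 70 + 90 + 50 + 70 = €310.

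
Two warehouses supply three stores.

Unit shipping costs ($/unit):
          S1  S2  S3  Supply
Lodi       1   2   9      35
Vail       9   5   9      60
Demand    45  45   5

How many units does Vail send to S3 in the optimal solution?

5

Solving gives:
  Lodi->S1: 35 × $1 = $35
  Vail->S1: 10 × $9 = $90
  Vail->S2: 45 × $5 = $225
  Vail->S3: 5 × $9 = $45
Total cost = $395.
So Vail→S3 carries 5 units.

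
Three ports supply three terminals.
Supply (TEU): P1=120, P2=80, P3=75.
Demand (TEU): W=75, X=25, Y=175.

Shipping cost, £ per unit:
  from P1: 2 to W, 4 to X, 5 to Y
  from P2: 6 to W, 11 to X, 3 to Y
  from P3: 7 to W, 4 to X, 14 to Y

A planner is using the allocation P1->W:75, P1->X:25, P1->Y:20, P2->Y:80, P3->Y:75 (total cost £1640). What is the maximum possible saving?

Current plan cost = 75·2 + 25·4 + 20·5 + 80·3 + 75·14 = £1640.
Optimal plan:
  P1→W: 25 × £2 = £50
  P1→Y: 95 × £5 = £475
  P2→Y: 80 × £3 = £240
  P3→W: 50 × £7 = £350
  P3→X: 25 × £4 = £100
Optimal cost = £1215.
Saving = 1640 − 1215 = £425.

425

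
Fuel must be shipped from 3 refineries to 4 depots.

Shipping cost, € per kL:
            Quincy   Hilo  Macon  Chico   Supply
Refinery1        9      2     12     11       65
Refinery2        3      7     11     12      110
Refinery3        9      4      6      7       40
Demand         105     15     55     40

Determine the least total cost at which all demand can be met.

A cheapest plan:
  Refinery1–Hilo: 15 × €2 = €30
  Refinery1–Macon: 10 × €12 = €120
  Refinery1–Chico: 40 × €11 = €440
  Refinery2–Quincy: 105 × €3 = €315
  Refinery2–Macon: 5 × €11 = €55
  Refinery3–Macon: 40 × €6 = €240
Total = 30 + 120 + 440 + 315 + 55 + 240 = €1200.

1200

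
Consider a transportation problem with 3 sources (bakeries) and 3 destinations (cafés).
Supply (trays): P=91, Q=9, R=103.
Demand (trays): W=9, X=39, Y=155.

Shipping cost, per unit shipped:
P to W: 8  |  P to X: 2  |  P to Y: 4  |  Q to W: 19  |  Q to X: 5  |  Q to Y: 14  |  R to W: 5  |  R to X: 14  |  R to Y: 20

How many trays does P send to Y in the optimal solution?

91

Optimal shipments:
  P to Y: 91 trays
  Q to X: 9 trays
  R to W: 9 trays
  R to X: 30 trays
  R to Y: 64 trays
Total cost = 2154.
So P→Y carries 91 trays.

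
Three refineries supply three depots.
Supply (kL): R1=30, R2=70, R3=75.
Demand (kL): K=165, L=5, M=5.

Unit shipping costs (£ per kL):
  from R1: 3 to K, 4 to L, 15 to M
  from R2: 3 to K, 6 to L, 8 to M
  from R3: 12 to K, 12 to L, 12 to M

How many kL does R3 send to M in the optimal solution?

5

Optimal shipments:
  R1–K: 30 × £3 = £90
  R2–K: 70 × £3 = £210
  R3–K: 65 × £12 = £780
  R3–L: 5 × £12 = £60
  R3–M: 5 × £12 = £60
Total cost = £1200.
So R3→M carries 5 kL.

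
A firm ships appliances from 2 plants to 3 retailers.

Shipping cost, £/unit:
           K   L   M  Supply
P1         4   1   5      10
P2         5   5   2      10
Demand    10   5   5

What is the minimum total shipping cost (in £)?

60

One minimum-cost allocation:
  P1 to K: 5 × £4 = £20
  P1 to L: 5 × £1 = £5
  P2 to K: 5 × £5 = £25
  P2 to M: 5 × £2 = £10
Total = 20 + 5 + 25 + 10 = £60.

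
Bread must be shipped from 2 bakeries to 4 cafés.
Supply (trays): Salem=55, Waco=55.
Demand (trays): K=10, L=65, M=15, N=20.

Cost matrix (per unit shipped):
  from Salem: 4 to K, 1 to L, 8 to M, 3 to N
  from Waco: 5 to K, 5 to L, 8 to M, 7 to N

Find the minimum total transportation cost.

415

One minimum-cost allocation:
  Salem to L: 35 × 1 = 35
  Salem to N: 20 × 3 = 60
  Waco to K: 10 × 5 = 50
  Waco to L: 30 × 5 = 150
  Waco to M: 15 × 8 = 120
Total = 35 + 60 + 50 + 150 + 120 = 415.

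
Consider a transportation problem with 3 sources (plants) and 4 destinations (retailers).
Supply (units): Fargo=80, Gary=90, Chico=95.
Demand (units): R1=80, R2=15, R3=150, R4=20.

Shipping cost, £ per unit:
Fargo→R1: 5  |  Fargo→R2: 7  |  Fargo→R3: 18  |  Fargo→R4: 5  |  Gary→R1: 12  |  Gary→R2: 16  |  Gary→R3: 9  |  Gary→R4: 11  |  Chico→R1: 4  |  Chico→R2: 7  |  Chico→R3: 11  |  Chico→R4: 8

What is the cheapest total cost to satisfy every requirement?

2040

Optimal allocation:
  Fargo->R1: 45 × £5 = £225
  Fargo->R2: 15 × £7 = £105
  Fargo->R4: 20 × £5 = £100
  Gary->R3: 90 × £9 = £810
  Chico->R1: 35 × £4 = £140
  Chico->R3: 60 × £11 = £660
Total = 225 + 105 + 100 + 810 + 140 + 660 = £2040.
(Supply check: Fargo ships 80; Gary ships 90; Chico ships 95.)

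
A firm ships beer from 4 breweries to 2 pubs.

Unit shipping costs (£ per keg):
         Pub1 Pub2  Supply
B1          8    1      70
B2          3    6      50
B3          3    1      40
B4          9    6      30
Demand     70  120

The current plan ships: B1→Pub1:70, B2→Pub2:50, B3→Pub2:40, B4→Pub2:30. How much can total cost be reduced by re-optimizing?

Current plan cost = 70·8 + 50·6 + 40·1 + 30·6 = £1080.
Optimal plan:
  B1→Pub2: 70 × £1 = £70
  B2→Pub1: 50 × £3 = £150
  B3→Pub1: 20 × £3 = £60
  B3→Pub2: 20 × £1 = £20
  B4→Pub2: 30 × £6 = £180
Optimal cost = £480.
Saving = 1080 − 480 = £600.

600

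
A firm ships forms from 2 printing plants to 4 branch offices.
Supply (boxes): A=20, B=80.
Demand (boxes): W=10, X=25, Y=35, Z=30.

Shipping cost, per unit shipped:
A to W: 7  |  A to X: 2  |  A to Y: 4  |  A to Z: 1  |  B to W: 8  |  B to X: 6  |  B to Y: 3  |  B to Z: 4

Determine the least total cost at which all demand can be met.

A cheapest plan:
  A to X: 20 × 2 = 40
  B to W: 10 × 8 = 80
  B to X: 5 × 6 = 30
  B to Y: 35 × 3 = 105
  B to Z: 30 × 4 = 120
Total = 40 + 80 + 30 + 105 + 120 = 375.

375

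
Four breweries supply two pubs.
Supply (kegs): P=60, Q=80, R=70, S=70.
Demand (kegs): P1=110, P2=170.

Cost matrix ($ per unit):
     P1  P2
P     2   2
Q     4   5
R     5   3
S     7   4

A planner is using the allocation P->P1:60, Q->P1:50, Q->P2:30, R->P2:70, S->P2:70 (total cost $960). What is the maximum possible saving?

Current plan cost = 60·2 + 50·4 + 30·5 + 70·3 + 70·4 = $960.
Optimal plan:
  P to P1: 30 × $2 = $60
  P to P2: 30 × $2 = $60
  Q to P1: 80 × $4 = $320
  R to P2: 70 × $3 = $210
  S to P2: 70 × $4 = $280
Optimal cost = $930.
Saving = 960 − 930 = $30.

30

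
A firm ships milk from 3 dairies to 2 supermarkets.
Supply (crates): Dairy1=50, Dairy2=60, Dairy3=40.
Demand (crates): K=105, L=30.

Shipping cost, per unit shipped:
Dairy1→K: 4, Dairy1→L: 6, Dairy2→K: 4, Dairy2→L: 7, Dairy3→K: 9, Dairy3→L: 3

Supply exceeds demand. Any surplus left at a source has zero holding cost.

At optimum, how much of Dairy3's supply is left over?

Minimum-cost shipments:
  Dairy1->K: 45 × 4 = 180
  Dairy2->K: 60 × 4 = 240
  Dairy3->L: 30 × 3 = 90
Total cost = 510.
Dairy3 ships 30 of its 40, leaving 10.

10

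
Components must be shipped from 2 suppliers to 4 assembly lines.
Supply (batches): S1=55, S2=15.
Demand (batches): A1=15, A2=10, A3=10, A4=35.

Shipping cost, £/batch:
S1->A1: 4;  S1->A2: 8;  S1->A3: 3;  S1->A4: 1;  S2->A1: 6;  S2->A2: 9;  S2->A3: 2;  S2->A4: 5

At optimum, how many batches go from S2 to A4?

The minimum-cost plan:
  S1 to A1: 15 batches
  S1 to A2: 5 batches
  S1 to A4: 35 batches
  S2 to A2: 5 batches
  S2 to A3: 10 batches
Total cost = £200.
The route S2→A4 is not used.

0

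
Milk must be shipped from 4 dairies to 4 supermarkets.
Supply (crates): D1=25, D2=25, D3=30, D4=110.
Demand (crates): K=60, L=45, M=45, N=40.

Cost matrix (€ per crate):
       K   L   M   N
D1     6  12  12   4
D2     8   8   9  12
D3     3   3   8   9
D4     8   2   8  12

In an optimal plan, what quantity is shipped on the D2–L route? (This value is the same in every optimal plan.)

0

Solving gives:
  D1 to N: 25 × €4 = €100
  D2 to K: 10 × €8 = €80
  D2 to N: 15 × €12 = €180
  D3 to K: 30 × €3 = €90
  D4 to K: 20 × €8 = €160
  D4 to L: 45 × €2 = €90
  D4 to M: 45 × €8 = €360
Total cost = €1060.
The route D2→L is not used.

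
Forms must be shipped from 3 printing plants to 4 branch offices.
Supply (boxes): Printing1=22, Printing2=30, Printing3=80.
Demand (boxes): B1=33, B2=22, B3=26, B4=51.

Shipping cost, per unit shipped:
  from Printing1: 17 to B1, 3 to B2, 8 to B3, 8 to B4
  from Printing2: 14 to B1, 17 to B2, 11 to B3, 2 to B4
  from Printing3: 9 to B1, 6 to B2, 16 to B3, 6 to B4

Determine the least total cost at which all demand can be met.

One minimum-cost allocation:
  Printing1–B3: 22 × 8 = 176
  Printing2–B3: 4 × 11 = 44
  Printing2–B4: 26 × 2 = 52
  Printing3–B1: 33 × 9 = 297
  Printing3–B2: 22 × 6 = 132
  Printing3–B4: 25 × 6 = 150
Total = 176 + 44 + 52 + 297 + 132 + 150 = 851.

851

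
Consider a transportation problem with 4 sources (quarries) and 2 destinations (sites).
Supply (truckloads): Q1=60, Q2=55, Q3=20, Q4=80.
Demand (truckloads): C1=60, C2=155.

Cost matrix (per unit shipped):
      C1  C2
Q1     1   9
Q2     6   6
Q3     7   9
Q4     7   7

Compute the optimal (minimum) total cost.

An optimal shipping plan:
  Q1 to C1: 60 × 1 = 60
  Q2 to C2: 55 × 6 = 330
  Q3 to C2: 20 × 9 = 180
  Q4 to C2: 80 × 7 = 560
Total = 60 + 330 + 180 + 560 = 1130.
(Supply check: Q1 ships 60; Q2 ships 55; Q3 ships 20; Q4 ships 80.)

1130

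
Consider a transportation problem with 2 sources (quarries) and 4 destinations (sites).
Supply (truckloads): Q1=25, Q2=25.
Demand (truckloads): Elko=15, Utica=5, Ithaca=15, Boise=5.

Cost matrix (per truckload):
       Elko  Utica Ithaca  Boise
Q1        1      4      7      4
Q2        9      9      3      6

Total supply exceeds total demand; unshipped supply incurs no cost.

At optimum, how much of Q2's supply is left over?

10

Minimum-cost shipments:
  Q1→Elko: 15 × 1 = 15
  Q1→Utica: 5 × 4 = 20
  Q1→Boise: 5 × 4 = 20
  Q2→Ithaca: 15 × 3 = 45
Total cost = 100.
Q2 ships 15 of its 25, leaving 10.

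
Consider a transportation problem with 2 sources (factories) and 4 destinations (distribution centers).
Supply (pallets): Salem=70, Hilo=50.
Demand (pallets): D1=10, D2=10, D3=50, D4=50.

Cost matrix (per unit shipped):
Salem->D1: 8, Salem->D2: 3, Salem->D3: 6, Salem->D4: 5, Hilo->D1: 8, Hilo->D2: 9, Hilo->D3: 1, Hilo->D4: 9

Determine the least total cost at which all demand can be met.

410

An optimal shipping plan:
  Salem->D1: 10 × 8 = 80
  Salem->D2: 10 × 3 = 30
  Salem->D4: 50 × 5 = 250
  Hilo->D3: 50 × 1 = 50
Total = 80 + 30 + 250 + 50 = 410.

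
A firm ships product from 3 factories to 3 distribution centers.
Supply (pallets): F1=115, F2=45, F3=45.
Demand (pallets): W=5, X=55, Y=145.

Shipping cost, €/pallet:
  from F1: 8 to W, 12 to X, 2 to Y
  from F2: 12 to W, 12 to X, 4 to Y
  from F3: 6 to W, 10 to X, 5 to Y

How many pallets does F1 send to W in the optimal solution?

Solving gives:
  F1->Y: 115 pallets
  F2->X: 15 pallets
  F2->Y: 30 pallets
  F3->W: 5 pallets
  F3->X: 40 pallets
Total cost = €960.
The route F1→W is not used.

0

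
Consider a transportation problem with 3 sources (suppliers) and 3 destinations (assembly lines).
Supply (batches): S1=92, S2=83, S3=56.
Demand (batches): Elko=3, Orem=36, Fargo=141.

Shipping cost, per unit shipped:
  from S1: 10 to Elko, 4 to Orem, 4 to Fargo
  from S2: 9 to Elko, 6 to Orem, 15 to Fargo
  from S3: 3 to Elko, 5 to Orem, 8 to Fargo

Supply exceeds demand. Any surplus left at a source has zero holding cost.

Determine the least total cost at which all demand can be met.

An optimal shipping plan:
  S1–Fargo: 92 × 4 = 368
  S2–Orem: 32 × 6 = 192
  S3–Elko: 3 × 3 = 9
  S3–Orem: 4 × 5 = 20
  S3–Fargo: 49 × 8 = 392
Total = 368 + 192 + 9 + 20 + 392 = 981.

981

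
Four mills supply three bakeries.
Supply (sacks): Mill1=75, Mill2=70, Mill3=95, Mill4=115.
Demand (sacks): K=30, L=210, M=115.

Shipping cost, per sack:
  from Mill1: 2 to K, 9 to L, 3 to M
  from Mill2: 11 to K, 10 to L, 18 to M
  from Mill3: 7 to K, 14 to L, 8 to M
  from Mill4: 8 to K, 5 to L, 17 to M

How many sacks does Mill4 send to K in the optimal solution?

0

Optimal shipments:
  Mill1→L: 25 × 9 = 225
  Mill1→M: 50 × 3 = 150
  Mill2→L: 70 × 10 = 700
  Mill3→K: 30 × 7 = 210
  Mill3→M: 65 × 8 = 520
  Mill4→L: 115 × 5 = 575
Total cost = 2380.
The route Mill4→K is not used.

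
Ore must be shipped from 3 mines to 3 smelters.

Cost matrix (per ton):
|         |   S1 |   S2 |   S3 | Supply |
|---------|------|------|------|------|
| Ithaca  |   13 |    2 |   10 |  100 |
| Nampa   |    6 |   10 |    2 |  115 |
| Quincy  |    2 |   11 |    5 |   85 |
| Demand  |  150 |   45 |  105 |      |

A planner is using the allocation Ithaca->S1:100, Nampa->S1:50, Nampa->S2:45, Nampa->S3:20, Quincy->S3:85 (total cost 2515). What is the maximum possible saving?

Current plan cost = 100·13 + 50·6 + 45·10 + 20·2 + 85·5 = 2515.
Optimal plan:
  Ithaca–S1: 55 × 13 = 715
  Ithaca–S2: 45 × 2 = 90
  Nampa–S1: 10 × 6 = 60
  Nampa–S3: 105 × 2 = 210
  Quincy–S1: 85 × 2 = 170
Optimal cost = 1245.
Saving = 2515 − 1245 = 1270.

1270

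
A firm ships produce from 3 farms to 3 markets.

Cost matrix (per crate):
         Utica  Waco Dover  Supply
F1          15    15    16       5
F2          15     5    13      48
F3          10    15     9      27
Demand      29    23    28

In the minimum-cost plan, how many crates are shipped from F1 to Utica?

Optimal shipments:
  F1->Utica: 5 × 15 = 75
  F2->Waco: 23 × 5 = 115
  F2->Dover: 25 × 13 = 325
  F3->Utica: 24 × 10 = 240
  F3->Dover: 3 × 9 = 27
Total cost = 782.
So F1→Utica carries 5 crates.

5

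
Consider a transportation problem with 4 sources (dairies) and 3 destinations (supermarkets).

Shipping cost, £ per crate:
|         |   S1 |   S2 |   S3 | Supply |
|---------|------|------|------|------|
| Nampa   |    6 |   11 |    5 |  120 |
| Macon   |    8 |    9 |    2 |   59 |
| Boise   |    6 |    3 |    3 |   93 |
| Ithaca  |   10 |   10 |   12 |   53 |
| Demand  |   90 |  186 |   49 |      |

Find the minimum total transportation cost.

1867

An optimal shipping plan:
  Nampa–S1: 90 × £6 = £540
  Nampa–S2: 30 × £11 = £330
  Macon–S2: 10 × £9 = £90
  Macon–S3: 49 × £2 = £98
  Boise–S2: 93 × £3 = £279
  Ithaca–S2: 53 × £10 = £530
Total = 540 + 330 + 90 + 98 + 279 + 530 = £1867.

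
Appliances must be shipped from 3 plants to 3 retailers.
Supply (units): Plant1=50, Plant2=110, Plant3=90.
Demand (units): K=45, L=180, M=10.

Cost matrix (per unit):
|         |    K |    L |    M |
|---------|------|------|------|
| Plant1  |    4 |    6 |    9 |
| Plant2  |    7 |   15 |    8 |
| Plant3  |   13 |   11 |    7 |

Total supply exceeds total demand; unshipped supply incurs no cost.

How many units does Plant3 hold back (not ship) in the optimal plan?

Minimum-cost shipments:
  Plant1–L: 50 × 6 = 300
  Plant2–K: 45 × 7 = 315
  Plant2–L: 40 × 15 = 600
  Plant2–M: 10 × 8 = 80
  Plant3–L: 90 × 11 = 990
Total cost = 2285.
Plant3 ships 90 of its 90, leaving 0.

0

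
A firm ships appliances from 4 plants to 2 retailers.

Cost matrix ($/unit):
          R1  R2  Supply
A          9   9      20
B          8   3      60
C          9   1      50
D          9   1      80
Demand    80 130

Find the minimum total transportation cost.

790

A cheapest plan:
  A to R1: 20 × $9 = $180
  B to R1: 60 × $8 = $480
  C to R2: 50 × $1 = $50
  D to R2: 80 × $1 = $80
Total = 180 + 480 + 50 + 80 = $790.
(Supply check: A ships 20; B ships 60; C ships 50; D ships 80.)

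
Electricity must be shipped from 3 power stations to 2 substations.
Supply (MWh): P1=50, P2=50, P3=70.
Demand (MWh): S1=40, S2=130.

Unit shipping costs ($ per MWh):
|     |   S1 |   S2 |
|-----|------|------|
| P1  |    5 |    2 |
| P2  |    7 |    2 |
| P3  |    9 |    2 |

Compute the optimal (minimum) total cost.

460

A cheapest plan:
  P1–S1: 40 × $5 = $200
  P1–S2: 10 × $2 = $20
  P2–S2: 50 × $2 = $100
  P3–S2: 70 × $2 = $140
Total = 200 + 20 + 100 + 140 = $460.
(Supply check: P1 ships 50; P2 ships 50; P3 ships 70.)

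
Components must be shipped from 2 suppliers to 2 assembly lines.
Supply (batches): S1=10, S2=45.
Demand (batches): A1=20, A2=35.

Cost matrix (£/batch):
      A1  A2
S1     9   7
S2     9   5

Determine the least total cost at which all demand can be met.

One minimum-cost allocation:
  S1->A1: 10 batches
  S2->A1: 10 batches
  S2->A2: 35 batches
Total cost = £355.

355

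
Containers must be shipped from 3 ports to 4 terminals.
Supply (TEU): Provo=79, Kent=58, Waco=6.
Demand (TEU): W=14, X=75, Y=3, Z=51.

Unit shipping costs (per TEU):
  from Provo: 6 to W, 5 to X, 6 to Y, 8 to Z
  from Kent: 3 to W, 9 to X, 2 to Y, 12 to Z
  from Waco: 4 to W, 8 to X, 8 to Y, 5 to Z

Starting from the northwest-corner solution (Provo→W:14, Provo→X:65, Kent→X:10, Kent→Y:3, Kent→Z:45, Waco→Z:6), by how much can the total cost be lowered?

98

Current plan cost = 14·6 + 65·5 + 10·9 + 3·2 + 45·12 + 6·5 = 1075.
Optimal plan:
  Provo->X: 75 TEU
  Provo->Z: 4 TEU
  Kent->W: 14 TEU
  Kent->Y: 3 TEU
  Kent->Z: 41 TEU
  Waco->Z: 6 TEU
Optimal cost = 977.
Saving = 1075 − 977 = 98.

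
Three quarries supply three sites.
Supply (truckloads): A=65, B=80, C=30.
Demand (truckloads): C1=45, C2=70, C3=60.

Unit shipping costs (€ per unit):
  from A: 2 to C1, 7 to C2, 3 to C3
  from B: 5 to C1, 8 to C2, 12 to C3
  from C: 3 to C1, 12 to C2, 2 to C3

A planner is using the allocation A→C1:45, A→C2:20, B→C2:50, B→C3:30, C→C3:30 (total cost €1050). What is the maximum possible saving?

Current plan cost = 45·2 + 20·7 + 50·8 + 30·12 + 30·2 = €1050.
Optimal plan:
  A→C1: 35 × €2 = €70
  A→C3: 30 × €3 = €90
  B→C1: 10 × €5 = €50
  B→C2: 70 × €8 = €560
  C→C3: 30 × €2 = €60
Optimal cost = €830.
Saving = 1050 − 830 = €220.

220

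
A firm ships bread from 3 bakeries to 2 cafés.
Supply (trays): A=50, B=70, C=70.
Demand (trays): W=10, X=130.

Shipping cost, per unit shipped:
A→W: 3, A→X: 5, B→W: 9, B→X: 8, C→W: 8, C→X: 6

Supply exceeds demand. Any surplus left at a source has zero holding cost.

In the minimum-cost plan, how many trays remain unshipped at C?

An optimal plan:
  A→W: 10 trays
  A→X: 40 trays
  B→X: 20 trays
  C→X: 70 trays
Total cost = 810.
C ships 70 of its 70, leaving 0.

0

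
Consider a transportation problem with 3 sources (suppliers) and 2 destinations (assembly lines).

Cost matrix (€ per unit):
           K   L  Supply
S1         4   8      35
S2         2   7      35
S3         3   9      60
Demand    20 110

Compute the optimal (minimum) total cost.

945

An optimal shipping plan:
  S1->L: 35 batches
  S2->L: 35 batches
  S3->K: 20 batches
  S3->L: 40 batches
Total cost = €945.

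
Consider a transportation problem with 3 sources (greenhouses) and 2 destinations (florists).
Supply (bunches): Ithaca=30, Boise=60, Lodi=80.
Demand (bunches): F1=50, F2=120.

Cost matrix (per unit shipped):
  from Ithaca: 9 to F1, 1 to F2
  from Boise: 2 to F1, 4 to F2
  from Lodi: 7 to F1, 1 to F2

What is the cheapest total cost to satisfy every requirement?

One minimum-cost allocation:
  Ithaca to F2: 30 × 1 = 30
  Boise to F1: 50 × 2 = 100
  Boise to F2: 10 × 4 = 40
  Lodi to F2: 80 × 1 = 80
Total = 30 + 100 + 40 + 80 = 250.
(Supply check: Ithaca ships 30; Boise ships 60; Lodi ships 80.)

250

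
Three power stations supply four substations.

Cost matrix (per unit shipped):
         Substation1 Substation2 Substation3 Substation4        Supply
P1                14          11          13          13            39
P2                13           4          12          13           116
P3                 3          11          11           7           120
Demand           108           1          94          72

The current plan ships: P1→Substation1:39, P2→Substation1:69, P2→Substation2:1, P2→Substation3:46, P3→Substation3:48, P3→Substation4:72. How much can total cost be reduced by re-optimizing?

Current plan cost = 39·14 + 69·13 + 1·4 + 46·12 + 48·11 + 72·7 = 3031.
Optimal plan:
  P1→Substation4: 39 × 13 = 507
  P2→Substation2: 1 × 4 = 4
  P2→Substation3: 94 × 12 = 1128
  P2→Substation4: 21 × 13 = 273
  P3→Substation1: 108 × 3 = 324
  P3→Substation4: 12 × 7 = 84
Optimal cost = 2320.
Saving = 3031 − 2320 = 711.

711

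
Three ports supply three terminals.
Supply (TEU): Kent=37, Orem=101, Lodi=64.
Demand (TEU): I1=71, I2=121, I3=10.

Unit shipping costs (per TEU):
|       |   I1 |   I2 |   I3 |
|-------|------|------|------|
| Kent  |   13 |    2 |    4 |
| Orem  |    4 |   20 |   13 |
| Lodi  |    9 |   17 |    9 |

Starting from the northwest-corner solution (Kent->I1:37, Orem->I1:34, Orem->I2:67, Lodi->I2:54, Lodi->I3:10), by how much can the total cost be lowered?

Current plan cost = 37·13 + 34·4 + 67·20 + 54·17 + 10·9 = 2965.
Optimal plan:
  Kent→I2: 37 × 2 = 74
  Orem→I1: 71 × 4 = 284
  Orem→I2: 30 × 20 = 600
  Lodi→I2: 54 × 17 = 918
  Lodi→I3: 10 × 9 = 90
Optimal cost = 1966.
Saving = 2965 − 1966 = 999.

999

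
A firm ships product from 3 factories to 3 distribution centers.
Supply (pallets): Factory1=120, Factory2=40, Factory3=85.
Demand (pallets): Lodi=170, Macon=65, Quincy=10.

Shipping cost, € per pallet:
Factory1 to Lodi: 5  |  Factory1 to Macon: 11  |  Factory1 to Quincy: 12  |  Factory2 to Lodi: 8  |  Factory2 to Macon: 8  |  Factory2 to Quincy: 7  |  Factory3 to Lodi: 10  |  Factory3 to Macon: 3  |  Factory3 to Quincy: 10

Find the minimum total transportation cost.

1305

One minimum-cost allocation:
  Factory1–Lodi: 120 × €5 = €600
  Factory2–Lodi: 30 × €8 = €240
  Factory2–Quincy: 10 × €7 = €70
  Factory3–Lodi: 20 × €10 = €200
  Factory3–Macon: 65 × €3 = €195
Total = 600 + 240 + 70 + 200 + 195 = €1305.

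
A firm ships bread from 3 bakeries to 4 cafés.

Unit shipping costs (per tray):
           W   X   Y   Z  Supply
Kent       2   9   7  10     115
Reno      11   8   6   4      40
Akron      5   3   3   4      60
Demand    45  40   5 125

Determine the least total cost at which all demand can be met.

A cheapest plan:
  Kent->W: 45 × 2 = 90
  Kent->X: 40 × 9 = 360
  Kent->Y: 5 × 7 = 35
  Kent->Z: 25 × 10 = 250
  Reno->Z: 40 × 4 = 160
  Akron->Z: 60 × 4 = 240
Total = 90 + 360 + 35 + 250 + 160 + 240 = 1135.

1135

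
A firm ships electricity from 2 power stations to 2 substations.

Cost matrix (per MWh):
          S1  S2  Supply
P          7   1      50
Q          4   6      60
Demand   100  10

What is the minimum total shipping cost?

A cheapest plan:
  P→S1: 40 × 7 = 280
  P→S2: 10 × 1 = 10
  Q→S1: 60 × 4 = 240
Total = 280 + 10 + 240 = 530.
(Supply check: P ships 50; Q ships 60.)

530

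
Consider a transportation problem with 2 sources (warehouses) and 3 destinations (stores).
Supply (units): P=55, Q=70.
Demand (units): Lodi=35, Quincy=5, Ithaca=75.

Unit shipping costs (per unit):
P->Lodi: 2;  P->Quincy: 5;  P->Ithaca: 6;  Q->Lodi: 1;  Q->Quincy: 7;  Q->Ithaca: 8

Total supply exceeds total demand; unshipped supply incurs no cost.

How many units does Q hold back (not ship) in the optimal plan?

10

Minimum-cost shipments:
  P to Quincy: 5 × 5 = 25
  P to Ithaca: 50 × 6 = 300
  Q to Lodi: 35 × 1 = 35
  Q to Ithaca: 25 × 8 = 200
Total cost = 560.
Q ships 60 of its 70, leaving 10.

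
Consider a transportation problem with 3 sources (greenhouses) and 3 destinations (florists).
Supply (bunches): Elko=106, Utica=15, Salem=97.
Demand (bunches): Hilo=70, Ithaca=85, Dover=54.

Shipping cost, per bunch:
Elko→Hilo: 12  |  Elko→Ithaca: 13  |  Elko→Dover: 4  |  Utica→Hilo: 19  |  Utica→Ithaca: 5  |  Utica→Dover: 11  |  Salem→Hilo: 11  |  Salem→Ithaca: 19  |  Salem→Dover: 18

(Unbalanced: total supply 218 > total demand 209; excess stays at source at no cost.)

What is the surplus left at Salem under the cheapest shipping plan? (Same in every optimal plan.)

An optimal plan:
  Elko->Ithaca: 52 × 13 = 676
  Elko->Dover: 54 × 4 = 216
  Utica->Ithaca: 15 × 5 = 75
  Salem->Hilo: 70 × 11 = 770
  Salem->Ithaca: 18 × 19 = 342
Total cost = 2079.
Salem ships 88 of its 97, leaving 9.

9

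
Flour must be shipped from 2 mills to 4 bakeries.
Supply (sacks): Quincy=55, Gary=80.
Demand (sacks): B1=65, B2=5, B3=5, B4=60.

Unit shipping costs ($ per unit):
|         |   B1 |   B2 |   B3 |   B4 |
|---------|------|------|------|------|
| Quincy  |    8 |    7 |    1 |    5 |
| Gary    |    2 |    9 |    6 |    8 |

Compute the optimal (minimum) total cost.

510

A cheapest plan:
  Quincy->B3: 5 × $1 = $5
  Quincy->B4: 50 × $5 = $250
  Gary->B1: 65 × $2 = $130
  Gary->B2: 5 × $9 = $45
  Gary->B4: 10 × $8 = $80
Total = 5 + 250 + 130 + 45 + 80 = $510.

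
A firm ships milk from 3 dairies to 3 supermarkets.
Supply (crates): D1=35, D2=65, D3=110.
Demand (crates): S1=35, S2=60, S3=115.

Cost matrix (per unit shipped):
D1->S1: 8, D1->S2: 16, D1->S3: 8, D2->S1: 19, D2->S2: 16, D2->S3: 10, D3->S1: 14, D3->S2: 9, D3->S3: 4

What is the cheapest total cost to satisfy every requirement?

1670

An optimal shipping plan:
  D1->S1: 35 × 8 = 280
  D2->S3: 65 × 10 = 650
  D3->S2: 60 × 9 = 540
  D3->S3: 50 × 4 = 200
Total = 280 + 650 + 540 + 200 = 1670.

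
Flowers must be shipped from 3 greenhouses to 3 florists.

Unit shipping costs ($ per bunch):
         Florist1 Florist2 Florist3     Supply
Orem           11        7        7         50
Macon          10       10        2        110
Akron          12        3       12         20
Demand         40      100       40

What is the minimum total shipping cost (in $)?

One minimum-cost allocation:
  Orem→Florist2: 50 × $7 = $350
  Macon→Florist1: 40 × $10 = $400
  Macon→Florist2: 30 × $10 = $300
  Macon→Florist3: 40 × $2 = $80
  Akron→Florist2: 20 × $3 = $60
Total = 350 + 400 + 300 + 80 + 60 = $1190.
(Supply check: Orem ships 50; Macon ships 110; Akron ships 20.)

1190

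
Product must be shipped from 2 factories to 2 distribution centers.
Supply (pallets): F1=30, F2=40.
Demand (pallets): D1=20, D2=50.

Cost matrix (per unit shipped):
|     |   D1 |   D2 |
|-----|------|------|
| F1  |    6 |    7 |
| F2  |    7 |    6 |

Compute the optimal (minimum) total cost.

430

Optimal allocation:
  F1→D1: 20 × 6 = 120
  F1→D2: 10 × 7 = 70
  F2→D2: 40 × 6 = 240
Total = 120 + 70 + 240 = 430.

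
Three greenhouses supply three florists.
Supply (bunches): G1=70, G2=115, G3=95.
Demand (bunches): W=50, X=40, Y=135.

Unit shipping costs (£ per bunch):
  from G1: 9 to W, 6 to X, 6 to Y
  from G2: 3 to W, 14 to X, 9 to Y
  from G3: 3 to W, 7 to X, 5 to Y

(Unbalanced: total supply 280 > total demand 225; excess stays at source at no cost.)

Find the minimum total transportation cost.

1135

A cheapest plan:
  G1→X: 40 × £6 = £240
  G1→Y: 30 × £6 = £180
  G2→W: 50 × £3 = £150
  G2→Y: 10 × £9 = £90
  G3→Y: 95 × £5 = £475
Total = 240 + 180 + 150 + 90 + 475 = £1135.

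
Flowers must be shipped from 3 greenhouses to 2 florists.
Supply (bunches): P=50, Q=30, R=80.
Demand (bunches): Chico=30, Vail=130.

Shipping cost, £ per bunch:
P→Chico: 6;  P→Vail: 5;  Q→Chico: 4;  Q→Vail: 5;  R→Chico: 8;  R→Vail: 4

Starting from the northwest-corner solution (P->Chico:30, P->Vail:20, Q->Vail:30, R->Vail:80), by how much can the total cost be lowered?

60

Current plan cost = 30·6 + 20·5 + 30·5 + 80·4 = £750.
Optimal plan:
  P–Vail: 50 bunches
  Q–Chico: 30 bunches
  R–Vail: 80 bunches
Optimal cost = £690.
Saving = 750 − 690 = £60.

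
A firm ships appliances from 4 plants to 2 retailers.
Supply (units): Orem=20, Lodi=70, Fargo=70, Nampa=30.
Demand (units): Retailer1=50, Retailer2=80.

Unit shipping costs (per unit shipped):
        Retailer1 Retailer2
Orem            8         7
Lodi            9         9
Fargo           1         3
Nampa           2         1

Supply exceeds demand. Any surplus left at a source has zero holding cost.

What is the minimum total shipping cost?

One minimum-cost allocation:
  Orem to Retailer2: 20 units
  Lodi to Retailer2: 10 units
  Fargo to Retailer1: 50 units
  Fargo to Retailer2: 20 units
  Nampa to Retailer2: 30 units
Total cost = 370.
(Supply check: Orem ships 20; Lodi ships 10; Fargo ships 70; Nampa ships 30.)

370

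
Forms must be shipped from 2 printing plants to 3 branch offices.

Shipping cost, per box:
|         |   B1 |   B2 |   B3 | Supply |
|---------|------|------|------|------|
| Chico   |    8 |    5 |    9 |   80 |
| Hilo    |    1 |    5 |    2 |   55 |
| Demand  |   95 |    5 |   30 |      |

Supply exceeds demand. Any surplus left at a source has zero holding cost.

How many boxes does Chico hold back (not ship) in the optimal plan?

An optimal plan:
  Chico→B1: 40 × 8 = 320
  Chico→B2: 5 × 5 = 25
  Chico→B3: 30 × 9 = 270
  Hilo→B1: 55 × 1 = 55
Total cost = 670.
Chico ships 75 of its 80, leaving 5.

5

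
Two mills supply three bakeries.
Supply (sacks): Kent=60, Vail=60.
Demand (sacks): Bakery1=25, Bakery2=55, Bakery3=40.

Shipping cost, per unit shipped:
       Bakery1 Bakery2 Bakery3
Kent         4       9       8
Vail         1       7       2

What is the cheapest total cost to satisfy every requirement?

An optimal shipping plan:
  Kent–Bakery1: 5 sacks
  Kent–Bakery2: 55 sacks
  Vail–Bakery1: 20 sacks
  Vail–Bakery3: 40 sacks
Total cost = 615.

615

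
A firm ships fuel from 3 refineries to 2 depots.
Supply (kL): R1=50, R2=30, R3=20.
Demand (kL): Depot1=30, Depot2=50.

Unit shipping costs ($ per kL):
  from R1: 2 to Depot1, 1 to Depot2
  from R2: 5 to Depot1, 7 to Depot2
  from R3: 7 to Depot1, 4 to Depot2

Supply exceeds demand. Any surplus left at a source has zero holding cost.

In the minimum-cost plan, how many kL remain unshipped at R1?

0

Minimum-cost shipments:
  R1–Depot2: 50 kL
  R2–Depot1: 30 kL
Total cost = $200.
R1 ships 50 of its 50, leaving 0.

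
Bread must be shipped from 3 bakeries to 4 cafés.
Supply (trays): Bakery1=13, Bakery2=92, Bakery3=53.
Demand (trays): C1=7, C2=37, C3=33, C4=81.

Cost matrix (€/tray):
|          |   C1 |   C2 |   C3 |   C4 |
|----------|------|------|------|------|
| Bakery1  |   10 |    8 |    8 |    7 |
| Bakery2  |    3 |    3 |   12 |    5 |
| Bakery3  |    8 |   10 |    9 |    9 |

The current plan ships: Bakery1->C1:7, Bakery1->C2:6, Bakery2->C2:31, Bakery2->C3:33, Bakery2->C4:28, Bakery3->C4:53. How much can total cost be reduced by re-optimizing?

Current plan cost = 7·10 + 6·8 + 31·3 + 33·12 + 28·5 + 53·9 = €1224.
Optimal plan:
  Bakery1->C4: 13 × €7 = €91
  Bakery2->C1: 7 × €3 = €21
  Bakery2->C2: 37 × €3 = €111
  Bakery2->C4: 48 × €5 = €240
  Bakery3->C3: 33 × €9 = €297
  Bakery3->C4: 20 × €9 = €180
Optimal cost = €940.
Saving = 1224 − 940 = €284.

284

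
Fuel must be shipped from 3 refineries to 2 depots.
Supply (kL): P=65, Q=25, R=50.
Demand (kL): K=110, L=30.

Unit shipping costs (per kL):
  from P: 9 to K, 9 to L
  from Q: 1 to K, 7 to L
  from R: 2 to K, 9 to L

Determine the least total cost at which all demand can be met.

Optimal allocation:
  P to K: 35 × 9 = 315
  P to L: 30 × 9 = 270
  Q to K: 25 × 1 = 25
  R to K: 50 × 2 = 100
Total = 315 + 270 + 25 + 100 = 710.

710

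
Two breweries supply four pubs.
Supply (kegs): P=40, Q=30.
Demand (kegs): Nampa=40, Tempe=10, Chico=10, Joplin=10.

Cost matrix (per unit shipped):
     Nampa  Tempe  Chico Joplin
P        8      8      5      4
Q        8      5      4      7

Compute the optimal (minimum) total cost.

450

One minimum-cost allocation:
  P to Nampa: 30 × 8 = 240
  P to Joplin: 10 × 4 = 40
  Q to Nampa: 10 × 8 = 80
  Q to Tempe: 10 × 5 = 50
  Q to Chico: 10 × 4 = 40
Total = 240 + 40 + 80 + 50 + 40 = 450.
(Supply check: P ships 40; Q ships 30.)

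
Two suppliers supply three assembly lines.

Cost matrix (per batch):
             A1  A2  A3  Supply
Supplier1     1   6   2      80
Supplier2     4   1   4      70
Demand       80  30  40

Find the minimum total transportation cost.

An optimal shipping plan:
  Supplier1→A1: 80 × 1 = 80
  Supplier2→A2: 30 × 1 = 30
  Supplier2→A3: 40 × 4 = 160
Total = 80 + 30 + 160 = 270.
(Supply check: Supplier1 ships 80; Supplier2 ships 70.)

270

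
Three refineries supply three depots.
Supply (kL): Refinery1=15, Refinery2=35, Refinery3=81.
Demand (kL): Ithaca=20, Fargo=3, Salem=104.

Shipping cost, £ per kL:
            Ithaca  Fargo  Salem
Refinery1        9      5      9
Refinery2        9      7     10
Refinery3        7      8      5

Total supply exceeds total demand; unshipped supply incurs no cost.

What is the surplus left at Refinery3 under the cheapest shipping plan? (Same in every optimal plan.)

Minimum-cost shipments:
  Refinery1 to Fargo: 3 × £5 = £15
  Refinery1 to Salem: 12 × £9 = £108
  Refinery2 to Ithaca: 20 × £9 = £180
  Refinery2 to Salem: 11 × £10 = £110
  Refinery3 to Salem: 81 × £5 = £405
Total cost = £818.
Refinery3 ships 81 of its 81, leaving 0.

0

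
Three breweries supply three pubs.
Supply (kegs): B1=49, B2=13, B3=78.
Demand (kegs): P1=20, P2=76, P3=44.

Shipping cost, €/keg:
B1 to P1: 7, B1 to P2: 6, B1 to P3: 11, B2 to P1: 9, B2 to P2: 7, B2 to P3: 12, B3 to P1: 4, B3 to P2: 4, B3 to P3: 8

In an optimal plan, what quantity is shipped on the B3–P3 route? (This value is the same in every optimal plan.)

44

Solving gives:
  B1→P2: 49 kegs
  B2→P2: 13 kegs
  B3→P1: 20 kegs
  B3→P2: 14 kegs
  B3→P3: 44 kegs
Total cost = €873.
So B3→P3 carries 44 kegs.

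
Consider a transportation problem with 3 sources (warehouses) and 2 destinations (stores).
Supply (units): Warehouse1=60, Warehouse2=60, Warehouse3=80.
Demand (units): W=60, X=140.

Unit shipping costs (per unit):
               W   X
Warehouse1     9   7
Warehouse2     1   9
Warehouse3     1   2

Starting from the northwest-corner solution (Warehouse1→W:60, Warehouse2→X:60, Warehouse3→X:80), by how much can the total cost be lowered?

Current plan cost = 60·9 + 60·9 + 80·2 = 1240.
Optimal plan:
  Warehouse1→X: 60 × 7 = 420
  Warehouse2→W: 60 × 1 = 60
  Warehouse3→X: 80 × 2 = 160
Optimal cost = 640.
Saving = 1240 − 640 = 600.

600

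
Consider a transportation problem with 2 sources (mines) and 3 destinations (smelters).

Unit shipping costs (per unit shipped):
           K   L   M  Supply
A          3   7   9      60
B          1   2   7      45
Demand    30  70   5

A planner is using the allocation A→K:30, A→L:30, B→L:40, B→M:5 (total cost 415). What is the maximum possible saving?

Current plan cost = 30·3 + 30·7 + 40·2 + 5·7 = 415.
Optimal plan:
  A to K: 30 × 3 = 90
  A to L: 25 × 7 = 175
  A to M: 5 × 9 = 45
  B to L: 45 × 2 = 90
Optimal cost = 400.
Saving = 415 − 400 = 15.

15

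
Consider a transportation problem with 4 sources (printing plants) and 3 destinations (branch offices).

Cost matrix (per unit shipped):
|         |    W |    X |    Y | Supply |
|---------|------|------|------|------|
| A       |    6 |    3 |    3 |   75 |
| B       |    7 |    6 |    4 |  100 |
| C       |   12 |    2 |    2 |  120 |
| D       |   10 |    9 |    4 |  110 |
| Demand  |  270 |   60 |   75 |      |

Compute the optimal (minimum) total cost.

2400

An optimal shipping plan:
  A->W: 75 × 6 = 450
  B->W: 100 × 7 = 700
  C->X: 60 × 2 = 120
  C->Y: 60 × 2 = 120
  D->W: 95 × 10 = 950
  D->Y: 15 × 4 = 60
Total = 450 + 700 + 120 + 120 + 950 + 60 = 2400.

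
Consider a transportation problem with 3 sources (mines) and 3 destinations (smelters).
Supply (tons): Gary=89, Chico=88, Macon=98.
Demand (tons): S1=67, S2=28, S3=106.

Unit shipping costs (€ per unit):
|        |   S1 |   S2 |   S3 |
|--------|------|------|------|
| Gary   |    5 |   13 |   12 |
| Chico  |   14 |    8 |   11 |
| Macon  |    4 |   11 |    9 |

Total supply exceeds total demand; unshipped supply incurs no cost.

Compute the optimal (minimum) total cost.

1529

One minimum-cost allocation:
  Gary–S1: 67 × €5 = €335
  Chico–S2: 28 × €8 = €224
  Chico–S3: 8 × €11 = €88
  Macon–S3: 98 × €9 = €882
Total = 335 + 224 + 88 + 882 = €1529.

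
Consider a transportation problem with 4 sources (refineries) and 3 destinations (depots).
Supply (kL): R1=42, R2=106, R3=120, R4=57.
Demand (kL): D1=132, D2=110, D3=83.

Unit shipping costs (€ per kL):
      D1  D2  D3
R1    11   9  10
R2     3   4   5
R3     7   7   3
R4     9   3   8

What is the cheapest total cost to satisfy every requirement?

Optimal allocation:
  R1 to D2: 42 × €9 = €378
  R2 to D1: 106 × €3 = €318
  R3 to D1: 26 × €7 = €182
  R3 to D2: 11 × €7 = €77
  R3 to D3: 83 × €3 = €249
  R4 to D2: 57 × €3 = €171
Total = 378 + 318 + 182 + 77 + 249 + 171 = €1375.

1375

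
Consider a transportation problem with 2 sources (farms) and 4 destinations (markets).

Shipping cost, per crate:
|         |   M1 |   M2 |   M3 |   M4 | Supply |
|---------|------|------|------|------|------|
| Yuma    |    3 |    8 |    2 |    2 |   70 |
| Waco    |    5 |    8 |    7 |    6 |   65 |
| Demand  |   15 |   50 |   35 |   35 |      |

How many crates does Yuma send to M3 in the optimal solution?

Optimal shipments:
  Yuma–M3: 35 crates
  Yuma–M4: 35 crates
  Waco–M1: 15 crates
  Waco–M2: 50 crates
Total cost = 615.
So Yuma→M3 carries 35 crates.

35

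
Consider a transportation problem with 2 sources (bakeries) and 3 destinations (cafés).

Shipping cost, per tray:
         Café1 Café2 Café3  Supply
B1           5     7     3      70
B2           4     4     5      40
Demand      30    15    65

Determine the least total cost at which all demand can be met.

380

A cheapest plan:
  B1–Café1: 5 × 5 = 25
  B1–Café3: 65 × 3 = 195
  B2–Café1: 25 × 4 = 100
  B2–Café2: 15 × 4 = 60
Total = 25 + 195 + 100 + 60 = 380.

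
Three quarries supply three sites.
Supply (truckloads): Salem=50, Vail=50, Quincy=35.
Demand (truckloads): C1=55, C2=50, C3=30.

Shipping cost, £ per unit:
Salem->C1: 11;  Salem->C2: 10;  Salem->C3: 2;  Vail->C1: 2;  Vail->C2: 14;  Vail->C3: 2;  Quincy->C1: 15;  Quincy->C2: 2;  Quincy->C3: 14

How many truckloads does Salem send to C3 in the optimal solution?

30

Solving gives:
  Salem→C1: 5 × £11 = £55
  Salem→C2: 15 × £10 = £150
  Salem→C3: 30 × £2 = £60
  Vail→C1: 50 × £2 = £100
  Quincy→C2: 35 × £2 = £70
Total cost = £435.
So Salem→C3 carries 30 truckloads.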